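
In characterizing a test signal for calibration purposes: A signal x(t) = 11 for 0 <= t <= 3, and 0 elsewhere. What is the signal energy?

Energy = integral of |x(t)|^2 dt over the signal duration
= 11^2 * 3 = 121 * 3 = 363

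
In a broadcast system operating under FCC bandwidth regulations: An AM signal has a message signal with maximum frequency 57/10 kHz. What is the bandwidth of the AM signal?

In AM (double-sideband), the bandwidth is twice the message frequency.
BW = 2 * f_m = 2 * 57/10 kHz = 57/5 kHz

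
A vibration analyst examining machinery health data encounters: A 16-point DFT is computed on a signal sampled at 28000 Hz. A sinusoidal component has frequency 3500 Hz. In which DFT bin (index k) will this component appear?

DFT frequency resolution = f_s/N = 28000/16 = 1750 Hz
Bin index k = f_signal / resolution = 3500 / 1750 = 2
The signal frequency 3500 Hz falls in DFT bin k = 2.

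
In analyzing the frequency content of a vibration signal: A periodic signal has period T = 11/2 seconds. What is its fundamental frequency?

The fundamental frequency is the reciprocal of the period.
f = 1/T = 1/(11/2) = 2/11 Hz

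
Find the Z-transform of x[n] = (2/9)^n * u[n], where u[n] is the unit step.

The Z-transform of a^n * u[n] is z/(z-a) for |z| > |a|.
Here a = 2/9, so X(z) = z/(z - (2/9)) = 9z/(9z - 2)
ROC: |z| > 2/9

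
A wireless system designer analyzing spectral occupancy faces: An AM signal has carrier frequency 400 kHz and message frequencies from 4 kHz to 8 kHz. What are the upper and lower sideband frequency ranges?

Upper sideband (USB) = fc + [fm_low, fm_high] = 400 + [4, 8] = [404, 408] kHz
Lower sideband (LSB) = fc - [fm_high, fm_low] = 400 - [8, 4] = [392, 396] kHz
Total occupied spectrum: 392 kHz to 408 kHz (plus carrier at 400 kHz)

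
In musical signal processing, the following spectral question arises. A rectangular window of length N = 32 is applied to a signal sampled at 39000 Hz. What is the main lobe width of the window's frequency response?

For a rectangular window of length N,
the main lobe width in frequency is 2*f_s/N.
= 2*39000/32 = 4875/2 Hz
This determines the minimum frequency separation for resolving two sinusoids.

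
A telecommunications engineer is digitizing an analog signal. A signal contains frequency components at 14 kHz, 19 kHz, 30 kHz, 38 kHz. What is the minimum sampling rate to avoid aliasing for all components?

The highest frequency component is f_max = 38 kHz.
Nyquist rate = 2 * f_max = 2 * 38 kHz = 76 kHz.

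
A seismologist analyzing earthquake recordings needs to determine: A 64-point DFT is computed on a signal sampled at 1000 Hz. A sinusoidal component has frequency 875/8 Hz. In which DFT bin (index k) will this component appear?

DFT frequency resolution = f_s/N = 1000/64 = 125/8 Hz
Bin index k = f_signal / resolution = 875/8 / 125/8 = 7
The signal frequency 875/8 Hz falls in DFT bin k = 7.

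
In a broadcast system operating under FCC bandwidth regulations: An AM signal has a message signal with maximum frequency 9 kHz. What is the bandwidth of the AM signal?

In AM (double-sideband), the bandwidth is twice the message frequency.
BW = 2 * f_m = 2 * 9 kHz = 18 kHz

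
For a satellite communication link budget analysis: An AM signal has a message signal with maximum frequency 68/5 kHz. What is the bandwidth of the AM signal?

In AM (double-sideband), the bandwidth is twice the message frequency.
BW = 2 * f_m = 2 * 68/5 kHz = 136/5 kHz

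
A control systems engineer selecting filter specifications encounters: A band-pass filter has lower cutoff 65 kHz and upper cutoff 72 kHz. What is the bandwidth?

Bandwidth = f_high - f_low
= 72 kHz - 65 kHz = 7 kHz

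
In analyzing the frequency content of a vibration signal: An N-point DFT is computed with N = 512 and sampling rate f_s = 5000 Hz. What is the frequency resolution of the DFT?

DFT frequency resolution = f_s / N
= 5000 / 512 = 625/64 Hz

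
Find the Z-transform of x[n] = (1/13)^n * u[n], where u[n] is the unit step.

The Z-transform of a^n * u[n] is z/(z-a) for |z| > |a|.
Here a = 1/13, so X(z) = z/(z - (1/13)) = 13z/(13z - 1)
ROC: |z| > 1/13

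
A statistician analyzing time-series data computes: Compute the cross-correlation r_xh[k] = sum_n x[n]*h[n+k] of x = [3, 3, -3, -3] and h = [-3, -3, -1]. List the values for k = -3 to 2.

Both sequences indexed from 0 and zero outside their support.
Lags with overlap: k = -3 to 2.
  r_xh[-3] = x[3]*h[0] = 9
  r_xh[-2] = x[2]*h[0] + x[3]*h[1] = 18
  r_xh[-1] = x[1]*h[0] + x[2]*h[1] + x[3]*h[2] = 3
  r_xh[0] = x[0]*h[0] + x[1]*h[1] + x[2]*h[2] = -15
  r_xh[1] = x[0]*h[1] + x[1]*h[2] = -12
  r_xh[2] = x[0]*h[2] = -3
r_xh = [9, 18, 3, -15, -12, -3] (for k = -3, ..., 2)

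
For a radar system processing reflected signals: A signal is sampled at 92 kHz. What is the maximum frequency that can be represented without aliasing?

The maximum frequency that can be represented without aliasing
is the Nyquist frequency: f_max = f_s / 2 = 92 kHz / 2 = 46 kHz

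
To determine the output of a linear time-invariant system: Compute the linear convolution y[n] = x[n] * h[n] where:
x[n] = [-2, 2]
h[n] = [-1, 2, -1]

y[n] = sum_k x[k]*h[n-k]. Output length = len(x) + len(h) - 1 = 2 + 3 - 1 = 4.
y[0] = -2*-1 = 2
y[1] = 2*-1 + -2*2 = -6
y[2] = 2*2 + -2*-1 = 6
y[3] = 2*-1 = -2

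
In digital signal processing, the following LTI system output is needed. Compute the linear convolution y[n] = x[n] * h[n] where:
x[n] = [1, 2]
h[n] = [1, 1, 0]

y[n] = sum_k x[k]*h[n-k]. Output length = len(x) + len(h) - 1 = 2 + 3 - 1 = 4.
y[0] = 1*1 = 1
y[1] = 2*1 + 1*1 = 3
y[2] = 2*1 + 1*0 = 2
y[3] = 2*0 = 0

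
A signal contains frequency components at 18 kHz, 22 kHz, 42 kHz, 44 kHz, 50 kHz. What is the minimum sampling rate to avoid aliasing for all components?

The highest frequency component is f_max = 50 kHz.
Nyquist rate = 2 * f_max = 2 * 50 kHz = 100 kHz.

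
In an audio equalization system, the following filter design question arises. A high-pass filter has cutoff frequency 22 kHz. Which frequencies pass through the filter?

A high-pass filter passes all frequencies above the cutoff frequency 22 kHz and attenuates lower frequencies.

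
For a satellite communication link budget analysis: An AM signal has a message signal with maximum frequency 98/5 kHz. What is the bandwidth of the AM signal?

In AM (double-sideband), the bandwidth is twice the message frequency.
BW = 2 * f_m = 2 * 98/5 kHz = 196/5 kHz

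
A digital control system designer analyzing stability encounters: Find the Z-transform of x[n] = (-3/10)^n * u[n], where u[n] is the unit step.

The Z-transform of a^n * u[n] is z/(z-a) for |z| > |a|.
Here a = -3/10, so X(z) = z/(z - (-3/10)) = 10z/(10z + 3)
ROC: |z| > 3/10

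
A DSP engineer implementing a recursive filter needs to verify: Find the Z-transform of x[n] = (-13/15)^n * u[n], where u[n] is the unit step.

The Z-transform of a^n * u[n] is z/(z-a) for |z| > |a|.
Here a = -13/15, so X(z) = z/(z - (-13/15)) = 15z/(15z + 13)
ROC: |z| > 13/15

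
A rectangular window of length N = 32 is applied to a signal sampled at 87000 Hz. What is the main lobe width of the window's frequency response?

For a rectangular window of length N,
the main lobe width in frequency is 2*f_s/N.
= 2*87000/32 = 10875/2 Hz
This determines the minimum frequency separation for resolving two sinusoids.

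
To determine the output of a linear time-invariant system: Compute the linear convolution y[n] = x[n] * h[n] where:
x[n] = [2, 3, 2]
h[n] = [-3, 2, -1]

y[n] = sum_k x[k]*h[n-k]. Output length = len(x) + len(h) - 1 = 3 + 3 - 1 = 5.
y[0] = 2*-3 = -6
y[1] = 3*-3 + 2*2 = -5
y[2] = 2*-3 + 3*2 + 2*-1 = -2
y[3] = 2*2 + 3*-1 = 1
y[4] = 2*-1 = -2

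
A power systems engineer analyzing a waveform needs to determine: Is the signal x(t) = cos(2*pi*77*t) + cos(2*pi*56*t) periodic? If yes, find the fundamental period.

f1 = 77 Hz, f2 = 56 Hz
Period T1 = 1/77, T2 = 1/56
Ratio T1/T2 = 56/77, which is rational.
The signal is periodic with fundamental period T = 1/GCD(77,56) = 1/7 s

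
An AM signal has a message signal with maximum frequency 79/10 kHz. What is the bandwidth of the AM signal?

In AM (double-sideband), the bandwidth is twice the message frequency.
BW = 2 * f_m = 2 * 79/10 kHz = 79/5 kHz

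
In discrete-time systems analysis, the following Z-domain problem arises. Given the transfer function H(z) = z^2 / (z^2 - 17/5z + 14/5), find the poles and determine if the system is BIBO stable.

Poles are roots of the denominator: z^2 - 17/5z + 14/5 = 0.
Quadratic formula: z = [-(-17/5) +/- sqrt((-17/5)^2 - 4*(14/5))] / 2
Discriminant = 289/25 - 56/5 = 9/25; sqrt = 3/5.
z = (17/5 +/- 3/5) / 2 => z = 2 or z = 7/5.
|p1| = 7/5, |p2| = 2.
For BIBO stability, all poles must lie inside the unit circle (|p| < 1).
System is UNSTABLE since at least one |p| >= 1.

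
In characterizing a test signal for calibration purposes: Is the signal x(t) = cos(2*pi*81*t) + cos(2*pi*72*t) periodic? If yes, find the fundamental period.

f1 = 81 Hz, f2 = 72 Hz
Period T1 = 1/81, T2 = 1/72
Ratio T1/T2 = 72/81, which is rational.
The signal is periodic with fundamental period T = 1/GCD(81,72) = 1/9 s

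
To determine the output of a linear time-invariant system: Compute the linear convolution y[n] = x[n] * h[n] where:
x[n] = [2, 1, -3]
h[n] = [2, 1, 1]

y[n] = sum_k x[k]*h[n-k]. Output length = len(x) + len(h) - 1 = 3 + 3 - 1 = 5.
y[0] = 2*2 = 4
y[1] = 1*2 + 2*1 = 4
y[2] = -3*2 + 1*1 + 2*1 = -3
y[3] = -3*1 + 1*1 = -2
y[4] = -3*1 = -3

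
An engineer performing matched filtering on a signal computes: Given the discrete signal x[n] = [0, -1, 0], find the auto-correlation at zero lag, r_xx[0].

The auto-correlation at zero lag r_xx[0] equals the signal energy.
r_xx[0] = sum of x[n]^2 = 0^2 + (-1)^2 + 0^2
= 0 + 1 + 0 = 1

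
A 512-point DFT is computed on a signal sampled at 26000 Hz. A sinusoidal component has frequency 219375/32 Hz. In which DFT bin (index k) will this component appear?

DFT frequency resolution = f_s/N = 26000/512 = 1625/32 Hz
Bin index k = f_signal / resolution = 219375/32 / 1625/32 = 135
The signal frequency 219375/32 Hz falls in DFT bin k = 135.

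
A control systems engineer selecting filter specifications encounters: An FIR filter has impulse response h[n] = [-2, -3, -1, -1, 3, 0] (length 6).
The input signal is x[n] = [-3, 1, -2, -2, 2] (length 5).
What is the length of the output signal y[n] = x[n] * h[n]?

For linear convolution, the output length is:
len(y) = len(x) + len(h) - 1 = 5 + 6 - 1 = 10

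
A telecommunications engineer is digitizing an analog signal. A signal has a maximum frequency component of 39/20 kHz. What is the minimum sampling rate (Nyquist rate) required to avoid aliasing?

By the Nyquist-Shannon sampling theorem,
the minimum sampling rate (Nyquist rate) must be at least 2 * f_max.
Nyquist rate = 2 * 39/20 kHz = 39/10 kHz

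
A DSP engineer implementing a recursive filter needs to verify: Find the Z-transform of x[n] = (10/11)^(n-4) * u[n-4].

Time-shifting property: if X(z) = Z{x[n]}, then Z{x[n-d]} = z^(-d) * X(z)
X(z) = z/(z - 10/11) for x[n] = (10/11)^n * u[n]
Z{x[n-4]} = z^(-4) * z/(z - 10/11) = z^(-3)/(z - 10/11)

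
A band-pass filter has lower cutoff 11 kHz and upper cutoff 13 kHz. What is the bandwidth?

Bandwidth = f_high - f_low
= 13 kHz - 11 kHz = 2 kHz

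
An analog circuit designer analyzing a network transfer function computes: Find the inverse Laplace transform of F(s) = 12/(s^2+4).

Standard pair: w/(s^2+w^2) <-> sin(wt)*u(t)
Recognize w^2 = 4, so w = 2; numerator 12 = 6*2.
f(t) = 6*sin(2t)*u(t)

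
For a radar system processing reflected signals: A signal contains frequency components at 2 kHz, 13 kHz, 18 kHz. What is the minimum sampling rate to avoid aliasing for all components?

The highest frequency component is f_max = 18 kHz.
Nyquist rate = 2 * f_max = 2 * 18 kHz = 36 kHz.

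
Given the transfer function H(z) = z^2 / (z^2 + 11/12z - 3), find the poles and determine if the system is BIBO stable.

Poles are roots of the denominator: z^2 + 11/12z - 3 = 0.
Quadratic formula: z = [-(11/12) +/- sqrt((11/12)^2 - 4*(-3))] / 2
Discriminant = 121/144 + 12 = 1849/144; sqrt = 43/12.
z = (-11/12 +/- 43/12) / 2 => z = 4/3 or z = -9/4.
|p1| = 4/3, |p2| = 9/4.
For BIBO stability, all poles must lie inside the unit circle (|p| < 1).
System is UNSTABLE since at least one |p| >= 1.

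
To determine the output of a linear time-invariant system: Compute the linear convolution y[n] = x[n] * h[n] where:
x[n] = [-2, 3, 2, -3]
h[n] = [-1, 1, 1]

y[n] = sum_k x[k]*h[n-k]. Output length = len(x) + len(h) - 1 = 4 + 3 - 1 = 6.
y[0] = -2*-1 = 2
y[1] = 3*-1 + -2*1 = -5
y[2] = 2*-1 + 3*1 + -2*1 = -1
y[3] = -3*-1 + 2*1 + 3*1 = 8
y[4] = -3*1 + 2*1 = -1
y[5] = -3*1 = -3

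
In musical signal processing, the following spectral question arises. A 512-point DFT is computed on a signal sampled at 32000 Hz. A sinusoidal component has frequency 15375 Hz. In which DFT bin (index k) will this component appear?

DFT frequency resolution = f_s/N = 32000/512 = 125/2 Hz
Bin index k = f_signal / resolution = 15375 / 125/2 = 246
The signal frequency 15375 Hz falls in DFT bin k = 246.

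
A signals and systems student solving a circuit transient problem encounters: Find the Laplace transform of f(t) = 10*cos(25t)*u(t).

Standard pair: cos(wt)*u(t) <-> s/(s^2+w^2)
With w = 25: L{10*cos(25t)*u(t)} = 10s/(s^2+625)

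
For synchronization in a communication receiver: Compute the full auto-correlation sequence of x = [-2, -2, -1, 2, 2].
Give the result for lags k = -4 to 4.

r_xx[k] = sum_m x[m]*x[m+k], indexed from 0, for k = -4 to 4:
  r_xx[-4] = x[4]*x[0] = -4
  r_xx[-3] = x[3]*x[0] + x[4]*x[1] = -8
  r_xx[-2] = x[2]*x[0] + x[3]*x[1] + x[4]*x[2] = -4
  r_xx[-1] = x[1]*x[0] + x[2]*x[1] + x[3]*x[2] + x[4]*x[3] = 8
  r_xx[0] = x[0]*x[0] + x[1]*x[1] + x[2]*x[2] + x[3]*x[3] + x[4]*x[4] = 17
  r_xx[1] = x[0]*x[1] + x[1]*x[2] + x[2]*x[3] + x[3]*x[4] = 8
  r_xx[2] = x[0]*x[2] + x[1]*x[3] + x[2]*x[4] = -4
  r_xx[3] = x[0]*x[3] + x[1]*x[4] = -8
  r_xx[4] = x[0]*x[4] = -4
r_xx = [-4, -8, -4, 8, 17, 8, -4, -8, -4]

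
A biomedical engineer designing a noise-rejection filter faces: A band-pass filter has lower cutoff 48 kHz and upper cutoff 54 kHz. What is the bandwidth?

Bandwidth = f_high - f_low
= 54 kHz - 48 kHz = 6 kHz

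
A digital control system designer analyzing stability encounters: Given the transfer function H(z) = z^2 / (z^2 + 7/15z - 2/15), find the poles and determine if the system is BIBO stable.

Poles are roots of the denominator: z^2 + 7/15z - 2/15 = 0.
Quadratic formula: z = [-(7/15) +/- sqrt((7/15)^2 - 4*(-2/15))] / 2
Discriminant = 49/225 + 8/15 = 169/225; sqrt = 13/15.
z = (-7/15 +/- 13/15) / 2 => z = 1/5 or z = -2/3.
|p1| = 1/5, |p2| = 2/3.
For BIBO stability, all poles must lie inside the unit circle (|p| < 1).
System is STABLE since both |p| < 1.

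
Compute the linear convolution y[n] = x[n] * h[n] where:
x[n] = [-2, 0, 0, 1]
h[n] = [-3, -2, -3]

y[n] = sum_k x[k]*h[n-k]. Output length = len(x) + len(h) - 1 = 4 + 3 - 1 = 6.
y[0] = -2*-3 = 6
y[1] = 0*-3 + -2*-2 = 4
y[2] = 0*-3 + 0*-2 + -2*-3 = 6
y[3] = 1*-3 + 0*-2 + 0*-3 = -3
y[4] = 1*-2 + 0*-3 = -2
y[5] = 1*-3 = -3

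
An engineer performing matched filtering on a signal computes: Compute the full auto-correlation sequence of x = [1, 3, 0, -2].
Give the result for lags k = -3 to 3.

r_xx[k] = sum_m x[m]*x[m+k], indexed from 0, for k = -3 to 3:
  r_xx[-3] = x[3]*x[0] = -2
  r_xx[-2] = x[2]*x[0] + x[3]*x[1] = -6
  r_xx[-1] = x[1]*x[0] + x[2]*x[1] + x[3]*x[2] = 3
  r_xx[0] = x[0]*x[0] + x[1]*x[1] + x[2]*x[2] + x[3]*x[3] = 14
  r_xx[1] = x[0]*x[1] + x[1]*x[2] + x[2]*x[3] = 3
  r_xx[2] = x[0]*x[2] + x[1]*x[3] = -6
  r_xx[3] = x[0]*x[3] = -2
r_xx = [-2, -6, 3, 14, 3, -6, -2]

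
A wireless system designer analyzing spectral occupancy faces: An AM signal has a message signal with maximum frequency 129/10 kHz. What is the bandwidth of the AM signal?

In AM (double-sideband), the bandwidth is twice the message frequency.
BW = 2 * f_m = 2 * 129/10 kHz = 129/5 kHz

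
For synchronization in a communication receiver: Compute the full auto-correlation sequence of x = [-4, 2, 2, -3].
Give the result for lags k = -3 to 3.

r_xx[k] = sum_m x[m]*x[m+k], indexed from 0, for k = -3 to 3:
  r_xx[-3] = x[3]*x[0] = 12
  r_xx[-2] = x[2]*x[0] + x[3]*x[1] = -14
  r_xx[-1] = x[1]*x[0] + x[2]*x[1] + x[3]*x[2] = -10
  r_xx[0] = x[0]*x[0] + x[1]*x[1] + x[2]*x[2] + x[3]*x[3] = 33
  r_xx[1] = x[0]*x[1] + x[1]*x[2] + x[2]*x[3] = -10
  r_xx[2] = x[0]*x[2] + x[1]*x[3] = -14
  r_xx[3] = x[0]*x[3] = 12
r_xx = [12, -14, -10, 33, -10, -14, 12]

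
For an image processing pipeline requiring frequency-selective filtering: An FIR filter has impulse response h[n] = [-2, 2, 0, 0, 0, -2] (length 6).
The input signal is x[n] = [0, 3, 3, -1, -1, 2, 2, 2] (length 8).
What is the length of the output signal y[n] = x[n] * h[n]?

For linear convolution, the output length is:
len(y) = len(x) + len(h) - 1 = 8 + 6 - 1 = 13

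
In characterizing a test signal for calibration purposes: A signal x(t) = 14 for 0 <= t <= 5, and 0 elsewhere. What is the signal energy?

Energy = integral of |x(t)|^2 dt over the signal duration
= 14^2 * 5 = 196 * 5 = 980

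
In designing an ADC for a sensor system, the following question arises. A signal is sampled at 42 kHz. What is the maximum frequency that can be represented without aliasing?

The maximum frequency that can be represented without aliasing
is the Nyquist frequency: f_max = f_s / 2 = 42 kHz / 2 = 21 kHz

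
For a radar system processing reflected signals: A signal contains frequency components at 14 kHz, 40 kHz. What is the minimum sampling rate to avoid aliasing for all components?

The highest frequency component is f_max = 40 kHz.
Nyquist rate = 2 * f_max = 2 * 40 kHz = 80 kHz.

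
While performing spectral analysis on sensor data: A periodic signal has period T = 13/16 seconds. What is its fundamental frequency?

The fundamental frequency is the reciprocal of the period.
f = 1/T = 1/(13/16) = 16/13 Hz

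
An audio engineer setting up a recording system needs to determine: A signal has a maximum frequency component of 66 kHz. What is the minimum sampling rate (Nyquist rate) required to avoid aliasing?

By the Nyquist-Shannon sampling theorem,
the minimum sampling rate (Nyquist rate) must be at least 2 * f_max.
Nyquist rate = 2 * 66 kHz = 132 kHz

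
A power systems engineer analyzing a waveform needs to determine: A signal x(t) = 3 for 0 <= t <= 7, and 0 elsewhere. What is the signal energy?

Energy = integral of |x(t)|^2 dt over the signal duration
= 3^2 * 7 = 9 * 7 = 63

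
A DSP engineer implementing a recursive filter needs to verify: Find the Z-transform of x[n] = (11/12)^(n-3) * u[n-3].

Time-shifting property: if X(z) = Z{x[n]}, then Z{x[n-d]} = z^(-d) * X(z)
X(z) = z/(z - 11/12) for x[n] = (11/12)^n * u[n]
Z{x[n-3]} = z^(-3) * z/(z - 11/12) = z^(-2)/(z - 11/12)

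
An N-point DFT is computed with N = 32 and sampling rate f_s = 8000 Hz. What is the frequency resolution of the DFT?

DFT frequency resolution = f_s / N
= 8000 / 32 = 250 Hz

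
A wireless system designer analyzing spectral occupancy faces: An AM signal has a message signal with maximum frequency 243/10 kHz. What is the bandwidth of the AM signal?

In AM (double-sideband), the bandwidth is twice the message frequency.
BW = 2 * f_m = 2 * 243/10 kHz = 243/5 kHz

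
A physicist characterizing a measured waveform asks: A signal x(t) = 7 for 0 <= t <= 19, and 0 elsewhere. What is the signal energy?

Energy = integral of |x(t)|^2 dt over the signal duration
= 7^2 * 19 = 49 * 19 = 931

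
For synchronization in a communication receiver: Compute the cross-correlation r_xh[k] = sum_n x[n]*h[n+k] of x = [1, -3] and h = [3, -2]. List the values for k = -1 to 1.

Both sequences indexed from 0 and zero outside their support.
Lags with overlap: k = -1 to 1.
  r_xh[-1] = x[1]*h[0] = -9
  r_xh[0] = x[0]*h[0] + x[1]*h[1] = 9
  r_xh[1] = x[0]*h[1] = -2
r_xh = [-9, 9, -2] (for k = -1, ..., 1)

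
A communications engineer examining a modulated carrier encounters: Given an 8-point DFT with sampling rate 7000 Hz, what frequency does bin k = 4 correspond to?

The frequency of DFT bin k is: f_k = k * f_s / N
f_4 = 4 * 7000 / 8 = 3500 Hz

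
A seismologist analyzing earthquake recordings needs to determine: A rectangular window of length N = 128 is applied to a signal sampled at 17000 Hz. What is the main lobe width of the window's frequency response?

For a rectangular window of length N,
the main lobe width in frequency is 2*f_s/N.
= 2*17000/128 = 2125/8 Hz
This determines the minimum frequency separation for resolving two sinusoids.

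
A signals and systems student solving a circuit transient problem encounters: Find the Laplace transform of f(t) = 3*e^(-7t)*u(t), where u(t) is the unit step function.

Standard Laplace transform pair:
e^(-at)*u(t) <-> 1/(s+a)
With a = 7: L{3*e^(-7t)*u(t)} = 3/(s+7), ROC: Re(s) > -7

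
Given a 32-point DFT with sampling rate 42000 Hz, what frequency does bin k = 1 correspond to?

The frequency of DFT bin k is: f_k = k * f_s / N
f_1 = 1 * 42000 / 32 = 2625/2 Hz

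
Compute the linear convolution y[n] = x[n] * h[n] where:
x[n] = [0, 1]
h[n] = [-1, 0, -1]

y[n] = sum_k x[k]*h[n-k]. Output length = len(x) + len(h) - 1 = 2 + 3 - 1 = 4.
y[0] = 0*-1 = 0
y[1] = 1*-1 + 0*0 = -1
y[2] = 1*0 + 0*-1 = 0
y[3] = 1*-1 = -1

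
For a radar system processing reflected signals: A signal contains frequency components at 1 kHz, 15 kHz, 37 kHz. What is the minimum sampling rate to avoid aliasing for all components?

The highest frequency component is f_max = 37 kHz.
Nyquist rate = 2 * f_max = 2 * 37 kHz = 74 kHz.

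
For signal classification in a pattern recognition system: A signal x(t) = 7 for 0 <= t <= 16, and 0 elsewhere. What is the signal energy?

Energy = integral of |x(t)|^2 dt over the signal duration
= 7^2 * 16 = 49 * 16 = 784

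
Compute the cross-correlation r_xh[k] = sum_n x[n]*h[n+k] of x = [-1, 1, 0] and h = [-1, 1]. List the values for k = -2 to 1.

Both sequences indexed from 0 and zero outside their support.
Lags with overlap: k = -2 to 1.
  r_xh[-2] = x[2]*h[0] = 0
  r_xh[-1] = x[1]*h[0] + x[2]*h[1] = -1
  r_xh[0] = x[0]*h[0] + x[1]*h[1] = 2
  r_xh[1] = x[0]*h[1] = -1
r_xh = [0, -1, 2, -1] (for k = -2, ..., 1)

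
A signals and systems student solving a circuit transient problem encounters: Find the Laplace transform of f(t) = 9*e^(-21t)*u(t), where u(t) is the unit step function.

Standard Laplace transform pair:
e^(-at)*u(t) <-> 1/(s+a)
With a = 21: L{9*e^(-21t)*u(t)} = 9/(s+21), ROC: Re(s) > -21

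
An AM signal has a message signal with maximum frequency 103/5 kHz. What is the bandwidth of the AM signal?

In AM (double-sideband), the bandwidth is twice the message frequency.
BW = 2 * f_m = 2 * 103/5 kHz = 206/5 kHz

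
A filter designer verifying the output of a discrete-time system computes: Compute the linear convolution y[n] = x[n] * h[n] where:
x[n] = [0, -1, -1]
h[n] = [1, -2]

y[n] = sum_k x[k]*h[n-k]. Output length = len(x) + len(h) - 1 = 3 + 2 - 1 = 4.
y[0] = 0*1 = 0
y[1] = -1*1 + 0*-2 = -1
y[2] = -1*1 + -1*-2 = 1
y[3] = -1*-2 = 2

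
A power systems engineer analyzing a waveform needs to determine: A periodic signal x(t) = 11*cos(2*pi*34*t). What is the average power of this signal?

Average power of A*cos(wt) is A^2/2.
P = 11^2 / 2 = 121/2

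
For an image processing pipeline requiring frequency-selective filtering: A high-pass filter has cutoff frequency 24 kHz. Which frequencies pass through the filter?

A high-pass filter passes all frequencies above the cutoff frequency 24 kHz and attenuates lower frequencies.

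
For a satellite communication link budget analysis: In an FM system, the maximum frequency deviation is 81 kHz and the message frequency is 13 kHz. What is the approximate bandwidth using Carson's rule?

Carson's rule: BW = 2*(delta_f + f_m)
= 2*(81 + 13) kHz = 188 kHz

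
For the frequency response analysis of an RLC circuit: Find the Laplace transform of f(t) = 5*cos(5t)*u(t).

Standard pair: cos(wt)*u(t) <-> s/(s^2+w^2)
With w = 5: L{5*cos(5t)*u(t)} = 5s/(s^2+25)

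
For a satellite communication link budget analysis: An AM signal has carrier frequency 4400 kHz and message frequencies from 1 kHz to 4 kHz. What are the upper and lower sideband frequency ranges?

Upper sideband (USB) = fc + [fm_low, fm_high] = 4400 + [1, 4] = [4401, 4404] kHz
Lower sideband (LSB) = fc - [fm_high, fm_low] = 4400 - [4, 1] = [4396, 4399] kHz
Total occupied spectrum: 4396 kHz to 4404 kHz (plus carrier at 4400 kHz)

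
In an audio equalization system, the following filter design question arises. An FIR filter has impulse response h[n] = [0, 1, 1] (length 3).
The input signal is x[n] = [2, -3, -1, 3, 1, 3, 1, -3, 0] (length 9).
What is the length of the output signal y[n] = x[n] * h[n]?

For linear convolution, the output length is:
len(y) = len(x) + len(h) - 1 = 9 + 3 - 1 = 11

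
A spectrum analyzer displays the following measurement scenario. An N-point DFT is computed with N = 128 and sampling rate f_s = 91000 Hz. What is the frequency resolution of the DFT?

DFT frequency resolution = f_s / N
= 91000 / 128 = 11375/16 Hz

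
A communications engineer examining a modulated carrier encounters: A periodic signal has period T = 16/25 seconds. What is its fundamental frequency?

The fundamental frequency is the reciprocal of the period.
f = 1/T = 1/(16/25) = 25/16 Hz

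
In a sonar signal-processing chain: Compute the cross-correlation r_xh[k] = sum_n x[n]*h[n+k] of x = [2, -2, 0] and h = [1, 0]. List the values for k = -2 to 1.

Both sequences indexed from 0 and zero outside their support.
Lags with overlap: k = -2 to 1.
  r_xh[-2] = x[2]*h[0] = 0
  r_xh[-1] = x[1]*h[0] + x[2]*h[1] = -2
  r_xh[0] = x[0]*h[0] + x[1]*h[1] = 2
  r_xh[1] = x[0]*h[1] = 0
r_xh = [0, -2, 2, 0] (for k = -2, ..., 1)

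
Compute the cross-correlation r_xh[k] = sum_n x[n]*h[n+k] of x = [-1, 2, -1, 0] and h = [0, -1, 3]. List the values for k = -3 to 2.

Both sequences indexed from 0 and zero outside their support.
Lags with overlap: k = -3 to 2.
  r_xh[-3] = x[3]*h[0] = 0
  r_xh[-2] = x[2]*h[0] + x[3]*h[1] = 0
  r_xh[-1] = x[1]*h[0] + x[2]*h[1] + x[3]*h[2] = 1
  r_xh[0] = x[0]*h[0] + x[1]*h[1] + x[2]*h[2] = -5
  r_xh[1] = x[0]*h[1] + x[1]*h[2] = 7
  r_xh[2] = x[0]*h[2] = -3
r_xh = [0, 0, 1, -5, 7, -3] (for k = -3, ..., 2)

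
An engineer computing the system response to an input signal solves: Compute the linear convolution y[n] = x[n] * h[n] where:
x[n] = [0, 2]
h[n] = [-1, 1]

y[n] = sum_k x[k]*h[n-k]. Output length = len(x) + len(h) - 1 = 2 + 2 - 1 = 3.
y[0] = 0*-1 = 0
y[1] = 2*-1 + 0*1 = -2
y[2] = 2*1 = 2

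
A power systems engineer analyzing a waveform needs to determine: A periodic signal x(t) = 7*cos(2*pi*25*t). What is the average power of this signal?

Average power of A*cos(wt) is A^2/2.
P = 7^2 / 2 = 49/2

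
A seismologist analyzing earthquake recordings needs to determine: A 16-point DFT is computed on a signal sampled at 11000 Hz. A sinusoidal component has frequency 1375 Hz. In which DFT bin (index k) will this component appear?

DFT frequency resolution = f_s/N = 11000/16 = 1375/2 Hz
Bin index k = f_signal / resolution = 1375 / 1375/2 = 2
The signal frequency 1375 Hz falls in DFT bin k = 2.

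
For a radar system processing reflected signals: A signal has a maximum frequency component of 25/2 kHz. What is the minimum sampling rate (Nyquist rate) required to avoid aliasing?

By the Nyquist-Shannon sampling theorem,
the minimum sampling rate (Nyquist rate) must be at least 2 * f_max.
Nyquist rate = 2 * 25/2 kHz = 25 kHz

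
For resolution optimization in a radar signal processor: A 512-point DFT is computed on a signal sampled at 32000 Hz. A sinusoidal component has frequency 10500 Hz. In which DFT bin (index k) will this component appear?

DFT frequency resolution = f_s/N = 32000/512 = 125/2 Hz
Bin index k = f_signal / resolution = 10500 / 125/2 = 168
The signal frequency 10500 Hz falls in DFT bin k = 168.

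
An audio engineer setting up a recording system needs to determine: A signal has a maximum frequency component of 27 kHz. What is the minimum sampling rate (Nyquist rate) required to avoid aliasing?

By the Nyquist-Shannon sampling theorem,
the minimum sampling rate (Nyquist rate) must be at least 2 * f_max.
Nyquist rate = 2 * 27 kHz = 54 kHz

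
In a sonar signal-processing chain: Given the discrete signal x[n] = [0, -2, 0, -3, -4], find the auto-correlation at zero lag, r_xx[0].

The auto-correlation at zero lag r_xx[0] equals the signal energy.
r_xx[0] = sum of x[n]^2 = 0^2 + (-2)^2 + 0^2 + (-3)^2 + (-4)^2
= 0 + 4 + 0 + 9 + 16 = 29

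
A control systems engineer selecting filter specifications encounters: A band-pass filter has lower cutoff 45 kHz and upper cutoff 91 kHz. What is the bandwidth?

Bandwidth = f_high - f_low
= 91 kHz - 45 kHz = 46 kHz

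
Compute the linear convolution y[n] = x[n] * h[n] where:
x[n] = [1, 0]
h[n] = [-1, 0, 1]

y[n] = sum_k x[k]*h[n-k]. Output length = len(x) + len(h) - 1 = 2 + 3 - 1 = 4.
y[0] = 1*-1 = -1
y[1] = 0*-1 + 1*0 = 0
y[2] = 0*0 + 1*1 = 1
y[3] = 0*1 = 0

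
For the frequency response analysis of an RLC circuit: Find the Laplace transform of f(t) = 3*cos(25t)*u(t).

Standard pair: cos(wt)*u(t) <-> s/(s^2+w^2)
With w = 25: L{3*cos(25t)*u(t)} = 3s/(s^2+625)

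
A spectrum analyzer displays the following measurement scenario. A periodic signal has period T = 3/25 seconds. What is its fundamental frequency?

The fundamental frequency is the reciprocal of the period.
f = 1/T = 1/(3/25) = 25/3 Hz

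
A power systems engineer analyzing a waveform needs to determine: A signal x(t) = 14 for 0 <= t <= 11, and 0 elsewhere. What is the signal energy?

Energy = integral of |x(t)|^2 dt over the signal duration
= 14^2 * 11 = 196 * 11 = 2156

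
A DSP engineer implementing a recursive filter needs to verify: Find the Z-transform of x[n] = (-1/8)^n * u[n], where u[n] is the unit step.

The Z-transform of a^n * u[n] is z/(z-a) for |z| > |a|.
Here a = -1/8, so X(z) = z/(z - (-1/8)) = 8z/(8z + 1)
ROC: |z| > 1/8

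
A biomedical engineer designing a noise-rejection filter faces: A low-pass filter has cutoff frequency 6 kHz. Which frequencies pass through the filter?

A low-pass filter passes all frequencies below the cutoff frequency 6 kHz and attenuates higher frequencies.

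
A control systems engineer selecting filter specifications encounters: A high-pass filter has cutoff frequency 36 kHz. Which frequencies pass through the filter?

A high-pass filter passes all frequencies above the cutoff frequency 36 kHz and attenuates lower frequencies.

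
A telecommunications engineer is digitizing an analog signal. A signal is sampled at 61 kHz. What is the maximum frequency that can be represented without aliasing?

The maximum frequency that can be represented without aliasing
is the Nyquist frequency: f_max = f_s / 2 = 61 kHz / 2 = 61/2 kHz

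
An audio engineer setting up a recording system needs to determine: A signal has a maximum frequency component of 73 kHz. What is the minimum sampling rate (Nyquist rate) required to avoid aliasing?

By the Nyquist-Shannon sampling theorem,
the minimum sampling rate (Nyquist rate) must be at least 2 * f_max.
Nyquist rate = 2 * 73 kHz = 146 kHz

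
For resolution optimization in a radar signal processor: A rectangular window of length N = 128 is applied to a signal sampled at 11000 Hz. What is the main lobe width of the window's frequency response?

For a rectangular window of length N,
the main lobe width in frequency is 2*f_s/N.
= 2*11000/128 = 1375/8 Hz
This determines the minimum frequency separation for resolving two sinusoids.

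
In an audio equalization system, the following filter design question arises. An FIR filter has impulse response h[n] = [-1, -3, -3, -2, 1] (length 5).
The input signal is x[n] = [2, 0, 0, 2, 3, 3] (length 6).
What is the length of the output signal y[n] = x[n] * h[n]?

For linear convolution, the output length is:
len(y) = len(x) + len(h) - 1 = 6 + 5 - 1 = 10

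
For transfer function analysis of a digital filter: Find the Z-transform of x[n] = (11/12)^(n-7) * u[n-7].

Time-shifting property: if X(z) = Z{x[n]}, then Z{x[n-d]} = z^(-d) * X(z)
X(z) = z/(z - 11/12) for x[n] = (11/12)^n * u[n]
Z{x[n-7]} = z^(-7) * z/(z - 11/12) = z^(-6)/(z - 11/12)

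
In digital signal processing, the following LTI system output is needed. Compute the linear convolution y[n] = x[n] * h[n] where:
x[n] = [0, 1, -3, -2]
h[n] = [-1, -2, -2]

y[n] = sum_k x[k]*h[n-k]. Output length = len(x) + len(h) - 1 = 4 + 3 - 1 = 6.
y[0] = 0*-1 = 0
y[1] = 1*-1 + 0*-2 = -1
y[2] = -3*-1 + 1*-2 + 0*-2 = 1
y[3] = -2*-1 + -3*-2 + 1*-2 = 6
y[4] = -2*-2 + -3*-2 = 10
y[5] = -2*-2 = 4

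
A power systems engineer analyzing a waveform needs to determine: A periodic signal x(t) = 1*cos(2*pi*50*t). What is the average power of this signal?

Average power of A*cos(wt) is A^2/2.
P = 1^2 / 2 = 1/2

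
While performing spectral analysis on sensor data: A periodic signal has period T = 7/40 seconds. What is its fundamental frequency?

The fundamental frequency is the reciprocal of the period.
f = 1/T = 1/(7/40) = 40/7 Hz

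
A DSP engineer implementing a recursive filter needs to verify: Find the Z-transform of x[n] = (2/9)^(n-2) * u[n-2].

Time-shifting property: if X(z) = Z{x[n]}, then Z{x[n-d]} = z^(-d) * X(z)
X(z) = z/(z - 2/9) for x[n] = (2/9)^n * u[n]
Z{x[n-2]} = z^(-2) * z/(z - 2/9) = z^(-1)/(z - 2/9)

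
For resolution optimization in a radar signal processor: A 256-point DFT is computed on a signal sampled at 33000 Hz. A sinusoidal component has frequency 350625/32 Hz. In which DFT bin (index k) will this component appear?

DFT frequency resolution = f_s/N = 33000/256 = 4125/32 Hz
Bin index k = f_signal / resolution = 350625/32 / 4125/32 = 85
The signal frequency 350625/32 Hz falls in DFT bin k = 85.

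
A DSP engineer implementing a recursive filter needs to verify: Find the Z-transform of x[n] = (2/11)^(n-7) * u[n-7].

Time-shifting property: if X(z) = Z{x[n]}, then Z{x[n-d]} = z^(-d) * X(z)
X(z) = z/(z - 2/11) for x[n] = (2/11)^n * u[n]
Z{x[n-7]} = z^(-7) * z/(z - 2/11) = z^(-6)/(z - 2/11)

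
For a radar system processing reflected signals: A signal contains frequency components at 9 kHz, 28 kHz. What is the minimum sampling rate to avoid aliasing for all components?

The highest frequency component is f_max = 28 kHz.
Nyquist rate = 2 * f_max = 2 * 28 kHz = 56 kHz.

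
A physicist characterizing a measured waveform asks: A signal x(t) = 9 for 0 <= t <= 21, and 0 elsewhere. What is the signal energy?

Energy = integral of |x(t)|^2 dt over the signal duration
= 9^2 * 21 = 81 * 21 = 1701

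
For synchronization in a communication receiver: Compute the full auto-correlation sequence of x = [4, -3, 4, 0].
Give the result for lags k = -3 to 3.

r_xx[k] = sum_m x[m]*x[m+k], indexed from 0, for k = -3 to 3:
  r_xx[-3] = x[3]*x[0] = 0
  r_xx[-2] = x[2]*x[0] + x[3]*x[1] = 16
  r_xx[-1] = x[1]*x[0] + x[2]*x[1] + x[3]*x[2] = -24
  r_xx[0] = x[0]*x[0] + x[1]*x[1] + x[2]*x[2] + x[3]*x[3] = 41
  r_xx[1] = x[0]*x[1] + x[1]*x[2] + x[2]*x[3] = -24
  r_xx[2] = x[0]*x[2] + x[1]*x[3] = 16
  r_xx[3] = x[0]*x[3] = 0
r_xx = [0, 16, -24, 41, -24, 16, 0]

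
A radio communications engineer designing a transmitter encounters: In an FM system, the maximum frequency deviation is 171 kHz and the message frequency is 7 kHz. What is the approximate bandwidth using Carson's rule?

Carson's rule: BW = 2*(delta_f + f_m)
= 2*(171 + 7) kHz = 356 kHz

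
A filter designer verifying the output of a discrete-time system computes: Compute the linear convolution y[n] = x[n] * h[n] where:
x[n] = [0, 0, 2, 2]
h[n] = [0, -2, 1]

y[n] = sum_k x[k]*h[n-k]. Output length = len(x) + len(h) - 1 = 4 + 3 - 1 = 6.
y[0] = 0*0 = 0
y[1] = 0*0 + 0*-2 = 0
y[2] = 2*0 + 0*-2 + 0*1 = 0
y[3] = 2*0 + 2*-2 + 0*1 = -4
y[4] = 2*-2 + 2*1 = -2
y[5] = 2*1 = 2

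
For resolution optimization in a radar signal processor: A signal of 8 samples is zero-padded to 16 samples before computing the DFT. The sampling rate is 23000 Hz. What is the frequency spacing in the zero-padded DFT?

Original DFT: N = 8, resolution = f_s/N = 23000/8 = 2875 Hz
Zero-padded DFT: N = 16, resolution = f_s/N = 23000/16 = 2875/2 Hz
Zero-padding interpolates the spectrum (finer frequency grid)
but does NOT improve the true spectral resolution (ability to resolve close frequencies).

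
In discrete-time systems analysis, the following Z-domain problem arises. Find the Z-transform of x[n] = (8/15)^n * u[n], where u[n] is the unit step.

The Z-transform of a^n * u[n] is z/(z-a) for |z| > |a|.
Here a = 8/15, so X(z) = z/(z - (8/15)) = 15z/(15z - 8)
ROC: |z| > 8/15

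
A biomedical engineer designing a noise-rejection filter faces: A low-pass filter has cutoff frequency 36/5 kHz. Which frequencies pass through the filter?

A low-pass filter passes all frequencies below the cutoff frequency 36/5 kHz and attenuates higher frequencies.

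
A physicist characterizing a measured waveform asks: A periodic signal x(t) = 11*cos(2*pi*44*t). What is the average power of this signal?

Average power of A*cos(wt) is A^2/2.
P = 11^2 / 2 = 121/2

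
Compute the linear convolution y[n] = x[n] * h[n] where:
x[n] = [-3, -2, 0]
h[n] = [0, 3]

y[n] = sum_k x[k]*h[n-k]. Output length = len(x) + len(h) - 1 = 3 + 2 - 1 = 4.
y[0] = -3*0 = 0
y[1] = -2*0 + -3*3 = -9
y[2] = 0*0 + -2*3 = -6
y[3] = 0*3 = 0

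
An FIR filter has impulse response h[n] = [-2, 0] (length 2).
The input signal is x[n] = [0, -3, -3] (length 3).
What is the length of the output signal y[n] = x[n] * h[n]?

For linear convolution, the output length is:
len(y) = len(x) + len(h) - 1 = 3 + 2 - 1 = 4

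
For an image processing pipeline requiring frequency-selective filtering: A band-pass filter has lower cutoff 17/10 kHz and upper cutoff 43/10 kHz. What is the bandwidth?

Bandwidth = f_high - f_low
= 43/10 kHz - 17/10 kHz = 13/5 kHz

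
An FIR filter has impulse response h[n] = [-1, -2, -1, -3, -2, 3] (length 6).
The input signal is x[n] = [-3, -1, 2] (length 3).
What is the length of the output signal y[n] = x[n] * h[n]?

For linear convolution, the output length is:
len(y) = len(x) + len(h) - 1 = 3 + 6 - 1 = 8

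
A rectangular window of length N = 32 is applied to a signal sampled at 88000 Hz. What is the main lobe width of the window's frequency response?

For a rectangular window of length N,
the main lobe width in frequency is 2*f_s/N.
= 2*88000/32 = 5500 Hz
This determines the minimum frequency separation for resolving two sinusoids.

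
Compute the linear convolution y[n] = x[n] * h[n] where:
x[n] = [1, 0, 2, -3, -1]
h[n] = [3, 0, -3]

y[n] = sum_k x[k]*h[n-k]. Output length = len(x) + len(h) - 1 = 5 + 3 - 1 = 7.
y[0] = 1*3 = 3
y[1] = 0*3 + 1*0 = 0
y[2] = 2*3 + 0*0 + 1*-3 = 3
y[3] = -3*3 + 2*0 + 0*-3 = -9
y[4] = -1*3 + -3*0 + 2*-3 = -9
y[5] = -1*0 + -3*-3 = 9
y[6] = -1*-3 = 3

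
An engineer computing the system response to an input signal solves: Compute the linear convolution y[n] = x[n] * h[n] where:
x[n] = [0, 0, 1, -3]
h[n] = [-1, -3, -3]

y[n] = sum_k x[k]*h[n-k]. Output length = len(x) + len(h) - 1 = 4 + 3 - 1 = 6.
y[0] = 0*-1 = 0
y[1] = 0*-1 + 0*-3 = 0
y[2] = 1*-1 + 0*-3 + 0*-3 = -1
y[3] = -3*-1 + 1*-3 + 0*-3 = 0
y[4] = -3*-3 + 1*-3 = 6
y[5] = -3*-3 = 9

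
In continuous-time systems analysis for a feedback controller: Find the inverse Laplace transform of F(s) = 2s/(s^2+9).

Standard pair: s/(s^2+w^2) <-> cos(wt)*u(t)
With k=2, w=3: f(t) = 2*cos(3t)*u(t)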